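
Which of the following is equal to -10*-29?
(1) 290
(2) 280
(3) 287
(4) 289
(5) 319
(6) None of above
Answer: 1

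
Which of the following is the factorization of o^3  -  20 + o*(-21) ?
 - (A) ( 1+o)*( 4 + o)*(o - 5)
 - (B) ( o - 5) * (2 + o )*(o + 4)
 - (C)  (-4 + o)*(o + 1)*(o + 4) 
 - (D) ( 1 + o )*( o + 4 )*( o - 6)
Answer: A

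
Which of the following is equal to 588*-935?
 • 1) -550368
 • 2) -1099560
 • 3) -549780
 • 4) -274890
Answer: 3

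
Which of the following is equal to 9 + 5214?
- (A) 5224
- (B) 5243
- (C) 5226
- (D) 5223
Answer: D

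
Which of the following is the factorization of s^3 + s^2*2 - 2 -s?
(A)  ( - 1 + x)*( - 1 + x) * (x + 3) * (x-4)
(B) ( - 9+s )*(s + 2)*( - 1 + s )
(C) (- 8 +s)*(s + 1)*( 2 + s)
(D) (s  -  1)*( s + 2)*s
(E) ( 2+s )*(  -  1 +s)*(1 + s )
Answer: E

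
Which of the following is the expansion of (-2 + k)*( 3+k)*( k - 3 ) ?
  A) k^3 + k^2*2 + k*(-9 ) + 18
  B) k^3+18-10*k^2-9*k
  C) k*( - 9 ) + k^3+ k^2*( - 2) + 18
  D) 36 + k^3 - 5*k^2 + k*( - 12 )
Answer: C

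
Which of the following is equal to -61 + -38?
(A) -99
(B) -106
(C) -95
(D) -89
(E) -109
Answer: A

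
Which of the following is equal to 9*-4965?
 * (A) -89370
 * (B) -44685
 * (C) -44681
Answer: B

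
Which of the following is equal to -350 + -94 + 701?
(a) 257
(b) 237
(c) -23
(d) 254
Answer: a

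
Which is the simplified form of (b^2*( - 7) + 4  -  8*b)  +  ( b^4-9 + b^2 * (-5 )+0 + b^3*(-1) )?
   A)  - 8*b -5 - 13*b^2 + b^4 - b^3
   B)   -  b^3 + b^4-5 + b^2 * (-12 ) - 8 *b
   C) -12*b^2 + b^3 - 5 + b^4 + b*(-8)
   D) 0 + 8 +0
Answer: B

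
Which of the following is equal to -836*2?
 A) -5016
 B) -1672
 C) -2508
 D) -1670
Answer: B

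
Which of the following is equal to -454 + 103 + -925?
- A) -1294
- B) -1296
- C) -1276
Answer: C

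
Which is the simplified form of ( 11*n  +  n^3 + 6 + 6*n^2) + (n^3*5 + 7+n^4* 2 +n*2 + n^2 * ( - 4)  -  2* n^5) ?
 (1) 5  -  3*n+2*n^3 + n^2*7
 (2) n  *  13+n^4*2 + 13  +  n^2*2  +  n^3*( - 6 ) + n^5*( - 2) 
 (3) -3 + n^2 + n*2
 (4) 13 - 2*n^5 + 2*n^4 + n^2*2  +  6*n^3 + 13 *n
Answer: 4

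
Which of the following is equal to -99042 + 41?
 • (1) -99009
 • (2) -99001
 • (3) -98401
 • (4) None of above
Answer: 2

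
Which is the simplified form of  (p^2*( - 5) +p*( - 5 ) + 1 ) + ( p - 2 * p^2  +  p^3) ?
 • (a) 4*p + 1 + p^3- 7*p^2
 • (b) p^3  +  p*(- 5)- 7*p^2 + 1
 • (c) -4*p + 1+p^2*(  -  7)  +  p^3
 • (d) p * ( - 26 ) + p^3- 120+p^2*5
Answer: c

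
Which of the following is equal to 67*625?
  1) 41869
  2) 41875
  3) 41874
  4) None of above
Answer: 2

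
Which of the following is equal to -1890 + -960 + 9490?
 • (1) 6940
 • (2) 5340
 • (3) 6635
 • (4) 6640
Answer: 4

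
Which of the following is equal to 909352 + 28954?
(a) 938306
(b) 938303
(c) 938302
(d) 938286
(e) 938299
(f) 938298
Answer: a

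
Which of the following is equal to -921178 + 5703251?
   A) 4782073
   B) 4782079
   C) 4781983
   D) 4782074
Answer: A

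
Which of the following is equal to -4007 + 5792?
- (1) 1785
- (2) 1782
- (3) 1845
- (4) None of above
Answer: 1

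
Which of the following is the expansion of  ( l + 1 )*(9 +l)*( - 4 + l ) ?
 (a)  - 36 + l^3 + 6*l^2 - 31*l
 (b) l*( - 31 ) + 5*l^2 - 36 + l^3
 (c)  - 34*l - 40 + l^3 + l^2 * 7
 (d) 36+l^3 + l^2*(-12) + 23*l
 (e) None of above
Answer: a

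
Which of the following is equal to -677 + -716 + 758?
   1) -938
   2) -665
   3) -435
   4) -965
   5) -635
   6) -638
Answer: 5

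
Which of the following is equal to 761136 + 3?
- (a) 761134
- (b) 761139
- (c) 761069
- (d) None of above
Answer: b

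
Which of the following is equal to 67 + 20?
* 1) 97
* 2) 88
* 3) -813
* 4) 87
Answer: 4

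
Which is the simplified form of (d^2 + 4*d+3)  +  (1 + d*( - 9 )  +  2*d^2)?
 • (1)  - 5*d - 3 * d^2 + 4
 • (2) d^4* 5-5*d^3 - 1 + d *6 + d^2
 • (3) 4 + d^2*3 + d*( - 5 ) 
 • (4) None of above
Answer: 3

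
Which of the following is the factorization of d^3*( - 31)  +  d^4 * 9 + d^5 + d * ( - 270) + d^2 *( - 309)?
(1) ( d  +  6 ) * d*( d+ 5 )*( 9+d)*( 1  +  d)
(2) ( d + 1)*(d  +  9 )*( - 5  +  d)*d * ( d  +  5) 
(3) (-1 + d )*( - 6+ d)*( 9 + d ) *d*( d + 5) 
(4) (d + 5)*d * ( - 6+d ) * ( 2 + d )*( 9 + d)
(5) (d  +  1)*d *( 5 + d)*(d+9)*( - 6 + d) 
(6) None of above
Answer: 5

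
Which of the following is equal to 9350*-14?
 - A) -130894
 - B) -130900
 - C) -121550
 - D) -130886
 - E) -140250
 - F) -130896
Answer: B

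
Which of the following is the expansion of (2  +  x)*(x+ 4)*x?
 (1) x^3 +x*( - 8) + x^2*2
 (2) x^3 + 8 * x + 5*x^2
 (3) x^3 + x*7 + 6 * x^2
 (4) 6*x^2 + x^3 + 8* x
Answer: 4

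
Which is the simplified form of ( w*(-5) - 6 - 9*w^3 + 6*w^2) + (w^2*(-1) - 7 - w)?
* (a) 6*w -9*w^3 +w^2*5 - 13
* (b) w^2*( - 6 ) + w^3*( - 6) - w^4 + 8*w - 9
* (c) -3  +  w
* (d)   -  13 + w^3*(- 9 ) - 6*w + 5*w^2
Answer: d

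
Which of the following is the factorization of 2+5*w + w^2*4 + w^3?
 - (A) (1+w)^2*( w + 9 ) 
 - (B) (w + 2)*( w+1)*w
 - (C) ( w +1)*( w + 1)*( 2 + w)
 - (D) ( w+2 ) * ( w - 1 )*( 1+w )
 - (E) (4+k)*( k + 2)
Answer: C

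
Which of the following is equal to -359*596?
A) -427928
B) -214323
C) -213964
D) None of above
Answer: C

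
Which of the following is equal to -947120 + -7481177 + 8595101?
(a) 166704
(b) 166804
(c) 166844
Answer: b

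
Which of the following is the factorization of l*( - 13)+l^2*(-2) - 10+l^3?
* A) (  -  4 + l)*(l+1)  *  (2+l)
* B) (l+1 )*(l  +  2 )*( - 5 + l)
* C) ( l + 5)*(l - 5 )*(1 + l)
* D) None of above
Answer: B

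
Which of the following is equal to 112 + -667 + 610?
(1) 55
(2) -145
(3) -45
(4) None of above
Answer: 1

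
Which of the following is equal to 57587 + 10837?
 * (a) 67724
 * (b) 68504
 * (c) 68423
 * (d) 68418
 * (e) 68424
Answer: e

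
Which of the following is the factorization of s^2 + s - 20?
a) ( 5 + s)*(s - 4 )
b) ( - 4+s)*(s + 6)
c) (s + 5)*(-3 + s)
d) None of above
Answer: a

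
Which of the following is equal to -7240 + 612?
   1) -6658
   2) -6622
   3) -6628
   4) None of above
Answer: 3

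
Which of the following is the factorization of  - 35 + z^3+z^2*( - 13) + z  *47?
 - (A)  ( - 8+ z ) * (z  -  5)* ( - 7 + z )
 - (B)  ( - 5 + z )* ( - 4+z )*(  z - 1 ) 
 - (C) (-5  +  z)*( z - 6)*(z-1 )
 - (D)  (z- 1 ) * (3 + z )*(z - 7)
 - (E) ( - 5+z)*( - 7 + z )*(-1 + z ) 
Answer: E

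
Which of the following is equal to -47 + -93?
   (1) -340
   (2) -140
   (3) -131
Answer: 2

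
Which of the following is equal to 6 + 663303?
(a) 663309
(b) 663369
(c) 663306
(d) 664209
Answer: a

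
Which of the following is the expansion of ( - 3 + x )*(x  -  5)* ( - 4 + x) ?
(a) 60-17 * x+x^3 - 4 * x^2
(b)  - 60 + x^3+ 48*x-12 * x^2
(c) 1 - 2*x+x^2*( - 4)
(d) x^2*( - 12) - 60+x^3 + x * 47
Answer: d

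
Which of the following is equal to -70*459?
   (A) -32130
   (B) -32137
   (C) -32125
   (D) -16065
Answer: A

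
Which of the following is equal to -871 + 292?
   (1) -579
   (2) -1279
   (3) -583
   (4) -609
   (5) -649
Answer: 1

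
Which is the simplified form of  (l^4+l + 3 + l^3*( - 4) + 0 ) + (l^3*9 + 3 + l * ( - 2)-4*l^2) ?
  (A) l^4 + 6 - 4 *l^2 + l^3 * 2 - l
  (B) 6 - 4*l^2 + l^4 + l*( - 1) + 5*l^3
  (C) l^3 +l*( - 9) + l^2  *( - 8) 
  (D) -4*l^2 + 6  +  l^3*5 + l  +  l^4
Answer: B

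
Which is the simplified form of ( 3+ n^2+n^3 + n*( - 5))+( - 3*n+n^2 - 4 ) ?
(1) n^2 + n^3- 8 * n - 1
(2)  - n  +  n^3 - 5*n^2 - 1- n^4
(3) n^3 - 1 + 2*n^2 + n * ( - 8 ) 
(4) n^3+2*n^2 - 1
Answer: 3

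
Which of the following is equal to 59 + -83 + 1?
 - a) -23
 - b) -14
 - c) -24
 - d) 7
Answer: a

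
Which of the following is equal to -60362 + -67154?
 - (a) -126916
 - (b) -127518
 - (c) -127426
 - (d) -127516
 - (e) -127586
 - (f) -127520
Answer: d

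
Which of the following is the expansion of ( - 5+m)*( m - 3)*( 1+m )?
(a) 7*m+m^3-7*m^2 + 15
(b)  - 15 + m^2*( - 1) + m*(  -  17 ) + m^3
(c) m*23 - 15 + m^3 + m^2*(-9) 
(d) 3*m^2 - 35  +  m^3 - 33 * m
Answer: a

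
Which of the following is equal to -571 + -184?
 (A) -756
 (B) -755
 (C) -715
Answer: B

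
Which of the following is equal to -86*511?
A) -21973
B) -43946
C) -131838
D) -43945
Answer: B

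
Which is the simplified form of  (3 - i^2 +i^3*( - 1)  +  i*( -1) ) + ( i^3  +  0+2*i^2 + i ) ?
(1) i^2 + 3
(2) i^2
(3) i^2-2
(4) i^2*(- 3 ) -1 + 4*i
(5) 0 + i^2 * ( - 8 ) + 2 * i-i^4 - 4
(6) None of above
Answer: 1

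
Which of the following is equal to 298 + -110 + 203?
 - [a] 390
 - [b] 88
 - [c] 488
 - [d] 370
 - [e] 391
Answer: e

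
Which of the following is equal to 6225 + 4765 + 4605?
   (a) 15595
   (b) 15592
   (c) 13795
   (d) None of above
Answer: a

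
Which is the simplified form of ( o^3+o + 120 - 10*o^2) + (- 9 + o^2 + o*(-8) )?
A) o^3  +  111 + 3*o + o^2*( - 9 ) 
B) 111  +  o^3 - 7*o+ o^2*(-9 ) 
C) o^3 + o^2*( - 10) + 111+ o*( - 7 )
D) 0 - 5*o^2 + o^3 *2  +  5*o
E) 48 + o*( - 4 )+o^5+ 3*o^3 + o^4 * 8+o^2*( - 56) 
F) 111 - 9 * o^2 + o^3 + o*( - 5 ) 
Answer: B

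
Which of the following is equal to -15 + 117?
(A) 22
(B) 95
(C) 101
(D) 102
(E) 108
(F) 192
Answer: D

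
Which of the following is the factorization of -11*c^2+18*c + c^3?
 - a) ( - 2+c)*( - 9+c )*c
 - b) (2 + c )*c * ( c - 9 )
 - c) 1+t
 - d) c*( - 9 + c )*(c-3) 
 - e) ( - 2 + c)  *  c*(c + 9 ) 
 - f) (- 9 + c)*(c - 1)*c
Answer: a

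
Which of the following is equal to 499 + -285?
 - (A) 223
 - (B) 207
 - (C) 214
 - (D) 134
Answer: C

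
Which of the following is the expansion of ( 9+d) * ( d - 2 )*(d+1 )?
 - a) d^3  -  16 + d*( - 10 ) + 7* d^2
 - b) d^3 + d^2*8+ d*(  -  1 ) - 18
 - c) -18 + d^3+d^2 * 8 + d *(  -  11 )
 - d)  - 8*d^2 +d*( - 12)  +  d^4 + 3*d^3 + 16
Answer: c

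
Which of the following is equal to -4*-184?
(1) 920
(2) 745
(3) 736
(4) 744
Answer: 3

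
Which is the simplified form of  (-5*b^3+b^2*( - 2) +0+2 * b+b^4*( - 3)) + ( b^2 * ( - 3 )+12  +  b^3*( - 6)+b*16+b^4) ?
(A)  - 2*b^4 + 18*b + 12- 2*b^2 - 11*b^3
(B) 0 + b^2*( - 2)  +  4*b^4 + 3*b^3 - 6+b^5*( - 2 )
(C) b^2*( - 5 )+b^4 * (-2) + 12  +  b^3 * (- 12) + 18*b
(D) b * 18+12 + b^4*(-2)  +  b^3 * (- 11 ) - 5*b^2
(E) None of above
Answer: D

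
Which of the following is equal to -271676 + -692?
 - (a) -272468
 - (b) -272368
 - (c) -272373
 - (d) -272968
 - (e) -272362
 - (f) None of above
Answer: b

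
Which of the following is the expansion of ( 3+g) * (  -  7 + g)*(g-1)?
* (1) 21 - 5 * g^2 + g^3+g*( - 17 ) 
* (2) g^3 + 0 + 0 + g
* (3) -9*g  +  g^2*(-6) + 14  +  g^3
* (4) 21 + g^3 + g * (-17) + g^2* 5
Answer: 1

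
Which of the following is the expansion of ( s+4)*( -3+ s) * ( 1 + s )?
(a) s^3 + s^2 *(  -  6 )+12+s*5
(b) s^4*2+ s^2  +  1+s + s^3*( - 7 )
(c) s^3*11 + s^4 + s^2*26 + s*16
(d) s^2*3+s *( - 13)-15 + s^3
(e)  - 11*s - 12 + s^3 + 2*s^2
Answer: e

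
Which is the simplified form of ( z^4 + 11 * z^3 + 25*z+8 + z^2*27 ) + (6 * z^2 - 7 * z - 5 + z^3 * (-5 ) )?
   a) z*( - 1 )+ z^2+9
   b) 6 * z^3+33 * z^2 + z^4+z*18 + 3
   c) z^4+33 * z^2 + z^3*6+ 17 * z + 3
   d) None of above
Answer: b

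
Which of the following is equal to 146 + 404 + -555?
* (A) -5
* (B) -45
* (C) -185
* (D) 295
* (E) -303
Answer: A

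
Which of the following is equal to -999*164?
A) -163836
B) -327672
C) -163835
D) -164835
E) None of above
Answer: A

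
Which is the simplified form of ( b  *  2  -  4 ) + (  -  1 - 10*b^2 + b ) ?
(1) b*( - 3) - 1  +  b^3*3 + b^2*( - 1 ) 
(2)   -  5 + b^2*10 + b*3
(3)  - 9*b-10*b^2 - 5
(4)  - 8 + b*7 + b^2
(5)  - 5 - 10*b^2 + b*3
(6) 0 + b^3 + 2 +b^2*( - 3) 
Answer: 5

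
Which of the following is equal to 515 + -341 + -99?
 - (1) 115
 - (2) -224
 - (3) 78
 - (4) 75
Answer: 4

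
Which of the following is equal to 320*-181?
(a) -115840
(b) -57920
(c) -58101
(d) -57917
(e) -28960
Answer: b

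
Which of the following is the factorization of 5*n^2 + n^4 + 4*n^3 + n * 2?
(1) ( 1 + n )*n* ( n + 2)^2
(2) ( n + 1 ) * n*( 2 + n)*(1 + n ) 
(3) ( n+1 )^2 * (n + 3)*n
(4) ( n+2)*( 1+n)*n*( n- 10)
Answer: 2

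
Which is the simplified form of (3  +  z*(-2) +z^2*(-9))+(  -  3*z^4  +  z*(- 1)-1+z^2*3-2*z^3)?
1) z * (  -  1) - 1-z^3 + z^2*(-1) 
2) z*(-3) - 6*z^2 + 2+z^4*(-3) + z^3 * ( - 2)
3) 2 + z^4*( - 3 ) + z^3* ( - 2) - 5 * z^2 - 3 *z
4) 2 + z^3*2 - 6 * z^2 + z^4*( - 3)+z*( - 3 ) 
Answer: 2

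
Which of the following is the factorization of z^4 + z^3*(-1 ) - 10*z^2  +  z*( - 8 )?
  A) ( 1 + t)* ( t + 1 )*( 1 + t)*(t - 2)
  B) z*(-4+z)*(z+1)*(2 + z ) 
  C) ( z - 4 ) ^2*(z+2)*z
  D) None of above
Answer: B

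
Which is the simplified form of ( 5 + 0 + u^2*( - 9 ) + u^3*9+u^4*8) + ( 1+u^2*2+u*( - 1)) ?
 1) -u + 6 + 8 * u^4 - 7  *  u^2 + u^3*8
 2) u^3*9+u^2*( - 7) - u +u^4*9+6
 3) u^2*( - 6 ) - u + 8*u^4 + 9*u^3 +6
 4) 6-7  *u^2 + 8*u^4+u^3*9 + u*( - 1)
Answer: 4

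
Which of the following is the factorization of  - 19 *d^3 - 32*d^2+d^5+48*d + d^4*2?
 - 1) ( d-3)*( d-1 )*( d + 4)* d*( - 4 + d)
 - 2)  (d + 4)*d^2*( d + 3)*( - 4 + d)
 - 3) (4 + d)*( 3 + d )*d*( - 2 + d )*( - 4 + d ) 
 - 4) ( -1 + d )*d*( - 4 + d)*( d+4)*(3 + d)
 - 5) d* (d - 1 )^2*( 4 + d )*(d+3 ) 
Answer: 4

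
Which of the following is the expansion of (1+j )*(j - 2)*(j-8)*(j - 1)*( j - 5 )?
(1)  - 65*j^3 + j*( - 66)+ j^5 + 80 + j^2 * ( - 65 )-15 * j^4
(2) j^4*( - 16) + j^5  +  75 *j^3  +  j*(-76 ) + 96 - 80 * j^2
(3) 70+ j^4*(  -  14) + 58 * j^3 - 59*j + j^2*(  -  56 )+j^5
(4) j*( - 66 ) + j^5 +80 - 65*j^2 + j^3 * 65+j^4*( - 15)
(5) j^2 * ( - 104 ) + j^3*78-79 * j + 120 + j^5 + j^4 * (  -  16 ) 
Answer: 4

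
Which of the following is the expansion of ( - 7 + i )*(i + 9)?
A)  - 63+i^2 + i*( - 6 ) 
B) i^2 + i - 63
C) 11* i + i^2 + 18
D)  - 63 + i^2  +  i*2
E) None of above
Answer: D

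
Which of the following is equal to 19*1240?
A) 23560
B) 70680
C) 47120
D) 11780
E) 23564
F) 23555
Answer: A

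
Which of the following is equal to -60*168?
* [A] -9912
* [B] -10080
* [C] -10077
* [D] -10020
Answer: B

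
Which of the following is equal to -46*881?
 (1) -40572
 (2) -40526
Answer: 2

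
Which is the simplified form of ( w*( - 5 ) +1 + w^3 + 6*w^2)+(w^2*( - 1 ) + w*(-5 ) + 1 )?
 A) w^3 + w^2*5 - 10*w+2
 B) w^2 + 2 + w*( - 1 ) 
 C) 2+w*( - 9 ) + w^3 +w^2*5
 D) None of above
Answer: A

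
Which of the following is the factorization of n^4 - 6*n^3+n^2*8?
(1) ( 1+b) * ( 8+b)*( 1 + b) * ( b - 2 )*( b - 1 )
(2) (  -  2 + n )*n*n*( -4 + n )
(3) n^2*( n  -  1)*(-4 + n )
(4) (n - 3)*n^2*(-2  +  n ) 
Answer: 2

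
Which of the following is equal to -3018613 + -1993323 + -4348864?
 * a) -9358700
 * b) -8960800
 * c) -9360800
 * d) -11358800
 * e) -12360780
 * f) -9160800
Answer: c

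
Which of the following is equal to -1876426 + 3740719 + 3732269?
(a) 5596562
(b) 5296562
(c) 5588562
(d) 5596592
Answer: a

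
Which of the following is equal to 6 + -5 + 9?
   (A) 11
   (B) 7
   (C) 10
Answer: C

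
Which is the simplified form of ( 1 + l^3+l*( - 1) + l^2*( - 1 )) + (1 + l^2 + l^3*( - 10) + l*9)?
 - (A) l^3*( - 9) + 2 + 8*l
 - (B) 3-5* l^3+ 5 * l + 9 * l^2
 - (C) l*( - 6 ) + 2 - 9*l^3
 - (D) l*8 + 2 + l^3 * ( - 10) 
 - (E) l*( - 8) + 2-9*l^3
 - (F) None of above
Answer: A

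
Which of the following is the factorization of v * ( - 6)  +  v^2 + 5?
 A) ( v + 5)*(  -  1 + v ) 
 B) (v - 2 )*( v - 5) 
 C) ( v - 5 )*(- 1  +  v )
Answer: C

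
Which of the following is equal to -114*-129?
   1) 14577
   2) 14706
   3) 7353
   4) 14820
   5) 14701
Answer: 2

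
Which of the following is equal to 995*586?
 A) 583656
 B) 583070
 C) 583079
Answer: B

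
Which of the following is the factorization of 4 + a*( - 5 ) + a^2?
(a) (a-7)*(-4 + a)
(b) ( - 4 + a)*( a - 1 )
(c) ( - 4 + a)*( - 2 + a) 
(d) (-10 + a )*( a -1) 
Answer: b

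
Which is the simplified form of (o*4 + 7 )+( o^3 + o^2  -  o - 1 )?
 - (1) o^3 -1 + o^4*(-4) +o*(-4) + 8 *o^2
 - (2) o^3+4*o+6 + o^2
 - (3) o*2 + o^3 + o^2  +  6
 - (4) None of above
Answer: 4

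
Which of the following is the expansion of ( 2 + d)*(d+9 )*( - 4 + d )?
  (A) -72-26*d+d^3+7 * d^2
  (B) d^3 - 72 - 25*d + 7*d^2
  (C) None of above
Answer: A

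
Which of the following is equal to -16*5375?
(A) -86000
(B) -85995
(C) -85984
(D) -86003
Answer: A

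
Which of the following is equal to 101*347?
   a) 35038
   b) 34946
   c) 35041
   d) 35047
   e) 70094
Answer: d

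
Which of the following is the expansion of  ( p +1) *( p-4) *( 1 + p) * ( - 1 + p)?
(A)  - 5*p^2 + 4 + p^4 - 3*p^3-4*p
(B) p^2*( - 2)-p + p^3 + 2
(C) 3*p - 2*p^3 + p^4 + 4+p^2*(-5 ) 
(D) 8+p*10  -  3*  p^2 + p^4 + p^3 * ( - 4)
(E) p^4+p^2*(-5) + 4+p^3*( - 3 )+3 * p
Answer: E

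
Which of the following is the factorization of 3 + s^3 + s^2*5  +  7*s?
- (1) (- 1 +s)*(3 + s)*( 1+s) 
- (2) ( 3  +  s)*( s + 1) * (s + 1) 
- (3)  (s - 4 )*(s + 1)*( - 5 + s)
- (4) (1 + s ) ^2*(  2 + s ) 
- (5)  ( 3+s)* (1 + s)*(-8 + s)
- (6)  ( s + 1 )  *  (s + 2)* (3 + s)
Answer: 2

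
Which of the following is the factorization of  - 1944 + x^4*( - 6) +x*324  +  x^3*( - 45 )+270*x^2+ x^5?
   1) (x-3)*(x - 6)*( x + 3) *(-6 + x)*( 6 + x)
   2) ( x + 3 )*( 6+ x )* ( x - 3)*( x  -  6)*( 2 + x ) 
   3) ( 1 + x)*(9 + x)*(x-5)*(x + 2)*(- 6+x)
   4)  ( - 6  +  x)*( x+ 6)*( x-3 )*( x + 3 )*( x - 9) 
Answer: 1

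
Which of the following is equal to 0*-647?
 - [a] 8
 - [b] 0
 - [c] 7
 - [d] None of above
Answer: b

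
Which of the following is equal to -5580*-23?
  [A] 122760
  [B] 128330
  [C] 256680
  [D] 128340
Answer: D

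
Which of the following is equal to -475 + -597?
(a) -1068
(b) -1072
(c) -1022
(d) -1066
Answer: b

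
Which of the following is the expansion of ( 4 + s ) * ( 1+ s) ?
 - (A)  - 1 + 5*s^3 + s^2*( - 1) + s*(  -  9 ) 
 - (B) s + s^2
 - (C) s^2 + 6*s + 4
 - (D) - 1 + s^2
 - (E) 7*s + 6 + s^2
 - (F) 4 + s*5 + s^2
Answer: F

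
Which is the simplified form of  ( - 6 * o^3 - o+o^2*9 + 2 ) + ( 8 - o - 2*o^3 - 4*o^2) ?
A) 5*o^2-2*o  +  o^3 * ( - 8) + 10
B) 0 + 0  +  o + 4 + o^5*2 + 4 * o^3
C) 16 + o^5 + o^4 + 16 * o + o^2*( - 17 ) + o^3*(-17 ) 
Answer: A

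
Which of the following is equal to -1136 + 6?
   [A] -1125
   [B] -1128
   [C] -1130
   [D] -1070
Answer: C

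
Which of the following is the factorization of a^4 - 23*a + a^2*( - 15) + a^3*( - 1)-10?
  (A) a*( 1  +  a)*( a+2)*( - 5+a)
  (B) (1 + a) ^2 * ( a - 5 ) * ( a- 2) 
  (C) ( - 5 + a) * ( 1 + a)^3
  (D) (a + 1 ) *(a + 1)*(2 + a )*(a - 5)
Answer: D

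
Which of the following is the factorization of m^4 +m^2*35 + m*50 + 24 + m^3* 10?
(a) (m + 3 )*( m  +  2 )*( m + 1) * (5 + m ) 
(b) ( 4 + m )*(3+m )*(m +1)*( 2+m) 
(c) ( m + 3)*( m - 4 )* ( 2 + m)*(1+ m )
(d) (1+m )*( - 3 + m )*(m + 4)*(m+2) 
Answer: b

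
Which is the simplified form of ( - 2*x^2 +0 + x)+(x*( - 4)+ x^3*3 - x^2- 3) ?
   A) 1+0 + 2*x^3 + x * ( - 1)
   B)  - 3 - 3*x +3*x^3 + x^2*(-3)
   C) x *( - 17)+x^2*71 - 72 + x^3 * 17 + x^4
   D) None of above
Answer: B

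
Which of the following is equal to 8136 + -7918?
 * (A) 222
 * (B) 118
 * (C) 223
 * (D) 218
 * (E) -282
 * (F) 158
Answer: D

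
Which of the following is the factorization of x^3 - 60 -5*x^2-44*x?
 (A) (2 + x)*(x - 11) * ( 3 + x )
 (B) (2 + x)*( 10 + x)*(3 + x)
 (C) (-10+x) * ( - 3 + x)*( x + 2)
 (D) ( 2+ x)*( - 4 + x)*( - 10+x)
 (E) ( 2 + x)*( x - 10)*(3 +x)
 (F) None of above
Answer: E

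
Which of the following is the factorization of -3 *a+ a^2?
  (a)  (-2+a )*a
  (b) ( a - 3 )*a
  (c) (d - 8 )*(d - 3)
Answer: b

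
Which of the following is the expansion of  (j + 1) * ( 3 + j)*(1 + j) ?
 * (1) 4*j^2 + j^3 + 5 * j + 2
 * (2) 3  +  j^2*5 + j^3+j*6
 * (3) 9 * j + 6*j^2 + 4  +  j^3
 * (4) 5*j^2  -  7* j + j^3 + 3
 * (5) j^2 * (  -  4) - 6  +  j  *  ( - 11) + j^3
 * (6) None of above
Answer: 6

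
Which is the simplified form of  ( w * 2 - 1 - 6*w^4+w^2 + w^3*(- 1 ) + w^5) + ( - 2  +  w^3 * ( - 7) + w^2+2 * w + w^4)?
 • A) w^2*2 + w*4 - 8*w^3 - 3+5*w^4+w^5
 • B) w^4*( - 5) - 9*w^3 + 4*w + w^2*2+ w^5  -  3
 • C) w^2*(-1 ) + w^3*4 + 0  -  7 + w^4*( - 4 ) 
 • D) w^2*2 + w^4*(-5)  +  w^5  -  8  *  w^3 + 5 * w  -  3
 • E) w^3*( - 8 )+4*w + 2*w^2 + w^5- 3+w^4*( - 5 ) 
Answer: E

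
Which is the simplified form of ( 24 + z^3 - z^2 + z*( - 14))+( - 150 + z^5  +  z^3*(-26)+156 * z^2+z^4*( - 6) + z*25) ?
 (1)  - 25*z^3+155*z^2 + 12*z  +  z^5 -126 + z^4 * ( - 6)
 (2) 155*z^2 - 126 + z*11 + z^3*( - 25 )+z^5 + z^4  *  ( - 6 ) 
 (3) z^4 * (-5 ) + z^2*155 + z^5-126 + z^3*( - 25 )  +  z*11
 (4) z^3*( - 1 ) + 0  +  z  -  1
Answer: 2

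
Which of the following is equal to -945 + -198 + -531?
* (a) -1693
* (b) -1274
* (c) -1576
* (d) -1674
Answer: d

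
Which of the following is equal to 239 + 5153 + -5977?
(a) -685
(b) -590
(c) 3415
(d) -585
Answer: d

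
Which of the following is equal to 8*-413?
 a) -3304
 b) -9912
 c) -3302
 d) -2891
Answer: a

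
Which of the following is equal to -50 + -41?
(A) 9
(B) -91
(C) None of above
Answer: B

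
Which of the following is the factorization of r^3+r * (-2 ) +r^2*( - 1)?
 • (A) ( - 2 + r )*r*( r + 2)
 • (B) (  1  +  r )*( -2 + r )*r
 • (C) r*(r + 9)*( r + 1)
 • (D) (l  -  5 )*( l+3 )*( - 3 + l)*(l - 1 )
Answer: B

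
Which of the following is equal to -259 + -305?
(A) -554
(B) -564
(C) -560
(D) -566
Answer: B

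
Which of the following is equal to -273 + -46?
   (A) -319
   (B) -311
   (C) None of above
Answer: A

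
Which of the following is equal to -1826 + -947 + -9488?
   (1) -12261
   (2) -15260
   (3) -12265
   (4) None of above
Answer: 1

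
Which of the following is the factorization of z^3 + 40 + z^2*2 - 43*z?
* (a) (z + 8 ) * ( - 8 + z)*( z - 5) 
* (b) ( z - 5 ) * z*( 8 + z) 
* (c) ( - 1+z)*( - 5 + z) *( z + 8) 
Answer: c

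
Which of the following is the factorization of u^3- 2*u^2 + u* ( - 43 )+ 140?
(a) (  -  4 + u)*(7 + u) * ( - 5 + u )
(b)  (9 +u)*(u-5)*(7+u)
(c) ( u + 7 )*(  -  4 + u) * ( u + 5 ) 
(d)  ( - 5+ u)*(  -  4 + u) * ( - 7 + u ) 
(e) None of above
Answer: a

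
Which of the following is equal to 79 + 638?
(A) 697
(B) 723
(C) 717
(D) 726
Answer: C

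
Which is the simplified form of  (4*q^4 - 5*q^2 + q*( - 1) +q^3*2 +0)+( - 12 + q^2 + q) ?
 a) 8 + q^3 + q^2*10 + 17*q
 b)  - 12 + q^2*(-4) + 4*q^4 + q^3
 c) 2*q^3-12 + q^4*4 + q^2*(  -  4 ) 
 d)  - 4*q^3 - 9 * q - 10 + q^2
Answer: c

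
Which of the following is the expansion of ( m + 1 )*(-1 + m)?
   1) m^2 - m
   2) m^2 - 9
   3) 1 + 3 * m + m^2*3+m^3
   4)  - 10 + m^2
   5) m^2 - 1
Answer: 5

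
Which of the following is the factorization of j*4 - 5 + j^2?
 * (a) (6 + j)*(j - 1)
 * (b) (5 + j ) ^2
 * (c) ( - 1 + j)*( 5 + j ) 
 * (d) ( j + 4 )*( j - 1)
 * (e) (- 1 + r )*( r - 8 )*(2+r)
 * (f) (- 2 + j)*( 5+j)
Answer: c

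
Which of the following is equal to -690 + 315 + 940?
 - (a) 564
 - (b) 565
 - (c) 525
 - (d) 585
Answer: b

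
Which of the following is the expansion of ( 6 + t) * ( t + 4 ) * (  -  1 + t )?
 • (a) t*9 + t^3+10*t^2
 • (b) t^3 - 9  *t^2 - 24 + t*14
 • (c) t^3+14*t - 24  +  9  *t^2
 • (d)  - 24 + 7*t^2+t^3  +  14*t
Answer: c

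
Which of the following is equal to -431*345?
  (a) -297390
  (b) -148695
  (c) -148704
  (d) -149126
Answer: b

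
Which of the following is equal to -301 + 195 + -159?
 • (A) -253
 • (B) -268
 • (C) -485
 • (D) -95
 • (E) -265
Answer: E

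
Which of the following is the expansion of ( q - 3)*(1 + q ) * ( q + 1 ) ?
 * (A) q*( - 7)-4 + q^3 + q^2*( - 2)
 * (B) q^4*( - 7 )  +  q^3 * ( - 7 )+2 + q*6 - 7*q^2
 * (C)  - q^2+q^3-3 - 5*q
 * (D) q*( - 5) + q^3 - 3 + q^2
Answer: C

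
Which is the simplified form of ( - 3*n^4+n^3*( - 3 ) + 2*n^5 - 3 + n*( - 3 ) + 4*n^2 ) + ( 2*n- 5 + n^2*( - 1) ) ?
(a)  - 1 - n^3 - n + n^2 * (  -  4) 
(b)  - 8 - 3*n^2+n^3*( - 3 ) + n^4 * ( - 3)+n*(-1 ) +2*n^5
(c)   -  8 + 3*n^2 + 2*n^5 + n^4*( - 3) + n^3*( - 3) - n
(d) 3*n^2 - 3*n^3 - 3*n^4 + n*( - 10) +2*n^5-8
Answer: c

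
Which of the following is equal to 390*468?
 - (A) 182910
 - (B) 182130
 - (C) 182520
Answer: C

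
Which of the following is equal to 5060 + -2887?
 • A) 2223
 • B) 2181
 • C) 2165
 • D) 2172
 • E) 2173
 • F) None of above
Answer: E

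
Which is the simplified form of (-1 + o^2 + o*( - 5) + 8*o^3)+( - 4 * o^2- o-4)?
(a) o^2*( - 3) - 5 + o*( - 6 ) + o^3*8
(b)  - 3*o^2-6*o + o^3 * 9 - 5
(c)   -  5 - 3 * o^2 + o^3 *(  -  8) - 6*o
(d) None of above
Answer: a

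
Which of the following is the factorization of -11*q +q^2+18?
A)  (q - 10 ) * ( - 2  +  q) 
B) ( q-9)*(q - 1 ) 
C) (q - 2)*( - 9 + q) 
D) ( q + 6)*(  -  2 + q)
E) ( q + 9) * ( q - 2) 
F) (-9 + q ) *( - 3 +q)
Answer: C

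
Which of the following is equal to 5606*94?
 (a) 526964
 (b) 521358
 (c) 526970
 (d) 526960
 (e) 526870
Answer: a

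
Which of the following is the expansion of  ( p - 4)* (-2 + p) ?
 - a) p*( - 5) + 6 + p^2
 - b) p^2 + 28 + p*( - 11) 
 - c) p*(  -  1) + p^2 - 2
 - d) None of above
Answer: d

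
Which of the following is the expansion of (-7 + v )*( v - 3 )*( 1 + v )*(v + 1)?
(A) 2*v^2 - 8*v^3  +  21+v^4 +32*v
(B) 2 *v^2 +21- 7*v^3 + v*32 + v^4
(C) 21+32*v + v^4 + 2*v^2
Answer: A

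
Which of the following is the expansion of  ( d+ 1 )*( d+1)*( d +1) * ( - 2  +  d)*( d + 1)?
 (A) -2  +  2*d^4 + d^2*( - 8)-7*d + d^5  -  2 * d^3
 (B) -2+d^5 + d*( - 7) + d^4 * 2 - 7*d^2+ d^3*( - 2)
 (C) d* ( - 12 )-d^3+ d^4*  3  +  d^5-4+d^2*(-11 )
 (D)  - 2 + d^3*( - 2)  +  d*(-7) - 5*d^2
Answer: A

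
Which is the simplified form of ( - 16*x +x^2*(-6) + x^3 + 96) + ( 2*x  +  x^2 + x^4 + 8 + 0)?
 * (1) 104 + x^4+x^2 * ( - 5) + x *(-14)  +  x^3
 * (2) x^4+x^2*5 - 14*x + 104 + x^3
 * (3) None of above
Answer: 1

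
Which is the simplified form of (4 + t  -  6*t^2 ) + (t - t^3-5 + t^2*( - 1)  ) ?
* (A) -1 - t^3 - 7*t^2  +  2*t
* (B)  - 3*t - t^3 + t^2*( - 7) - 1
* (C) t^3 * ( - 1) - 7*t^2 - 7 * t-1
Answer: A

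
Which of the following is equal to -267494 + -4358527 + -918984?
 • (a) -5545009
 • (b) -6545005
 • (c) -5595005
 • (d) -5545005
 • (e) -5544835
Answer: d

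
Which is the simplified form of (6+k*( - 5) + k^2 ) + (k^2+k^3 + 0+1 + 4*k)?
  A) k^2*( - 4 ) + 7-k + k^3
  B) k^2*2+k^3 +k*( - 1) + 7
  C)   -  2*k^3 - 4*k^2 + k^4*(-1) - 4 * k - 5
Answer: B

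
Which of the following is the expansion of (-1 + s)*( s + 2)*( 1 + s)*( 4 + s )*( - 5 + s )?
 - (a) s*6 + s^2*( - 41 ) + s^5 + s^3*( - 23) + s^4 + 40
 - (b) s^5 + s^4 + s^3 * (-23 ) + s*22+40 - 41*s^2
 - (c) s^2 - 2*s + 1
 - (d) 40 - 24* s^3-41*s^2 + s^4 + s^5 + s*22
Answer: b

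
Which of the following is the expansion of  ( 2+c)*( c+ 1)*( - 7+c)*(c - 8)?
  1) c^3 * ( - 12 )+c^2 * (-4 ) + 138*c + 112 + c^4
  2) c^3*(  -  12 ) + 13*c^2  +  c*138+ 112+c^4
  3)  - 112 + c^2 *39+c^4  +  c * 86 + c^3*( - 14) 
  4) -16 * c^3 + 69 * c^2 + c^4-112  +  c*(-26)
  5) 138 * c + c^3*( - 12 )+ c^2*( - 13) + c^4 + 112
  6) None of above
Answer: 2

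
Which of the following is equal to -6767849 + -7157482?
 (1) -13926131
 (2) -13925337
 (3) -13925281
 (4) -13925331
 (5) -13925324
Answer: 4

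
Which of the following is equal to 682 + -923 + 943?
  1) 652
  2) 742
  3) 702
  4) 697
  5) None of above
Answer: 3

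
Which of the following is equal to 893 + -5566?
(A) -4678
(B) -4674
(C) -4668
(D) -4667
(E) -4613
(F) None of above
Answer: F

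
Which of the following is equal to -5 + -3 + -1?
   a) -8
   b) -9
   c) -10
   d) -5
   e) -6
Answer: b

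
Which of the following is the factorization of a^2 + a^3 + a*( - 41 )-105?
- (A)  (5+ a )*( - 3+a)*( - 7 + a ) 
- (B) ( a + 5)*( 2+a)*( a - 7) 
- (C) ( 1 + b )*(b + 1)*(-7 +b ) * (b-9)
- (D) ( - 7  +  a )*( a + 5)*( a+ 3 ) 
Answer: D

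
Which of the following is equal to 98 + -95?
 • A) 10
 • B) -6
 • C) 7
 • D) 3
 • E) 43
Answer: D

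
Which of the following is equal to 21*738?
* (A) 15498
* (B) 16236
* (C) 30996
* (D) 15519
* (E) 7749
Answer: A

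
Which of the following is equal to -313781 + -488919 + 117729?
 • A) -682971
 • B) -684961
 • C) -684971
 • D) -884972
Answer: C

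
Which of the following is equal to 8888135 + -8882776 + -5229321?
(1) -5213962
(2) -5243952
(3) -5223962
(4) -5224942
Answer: 3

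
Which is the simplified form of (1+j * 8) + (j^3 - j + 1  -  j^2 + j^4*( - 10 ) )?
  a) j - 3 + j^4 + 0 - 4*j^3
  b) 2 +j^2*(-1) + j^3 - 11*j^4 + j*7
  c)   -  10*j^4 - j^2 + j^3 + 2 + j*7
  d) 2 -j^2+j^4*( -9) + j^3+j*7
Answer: c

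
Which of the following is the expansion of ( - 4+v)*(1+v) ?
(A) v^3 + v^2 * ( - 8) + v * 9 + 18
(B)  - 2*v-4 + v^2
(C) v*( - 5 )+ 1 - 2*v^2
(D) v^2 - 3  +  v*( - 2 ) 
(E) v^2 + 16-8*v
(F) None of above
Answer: F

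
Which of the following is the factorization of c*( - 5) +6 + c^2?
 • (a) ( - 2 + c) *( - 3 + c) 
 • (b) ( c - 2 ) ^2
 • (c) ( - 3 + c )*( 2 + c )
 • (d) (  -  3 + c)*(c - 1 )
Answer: a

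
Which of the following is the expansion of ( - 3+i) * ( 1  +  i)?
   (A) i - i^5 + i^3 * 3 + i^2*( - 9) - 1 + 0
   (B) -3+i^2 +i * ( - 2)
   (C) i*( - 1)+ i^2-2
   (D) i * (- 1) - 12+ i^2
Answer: B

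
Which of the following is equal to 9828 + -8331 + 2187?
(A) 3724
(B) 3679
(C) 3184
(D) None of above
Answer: D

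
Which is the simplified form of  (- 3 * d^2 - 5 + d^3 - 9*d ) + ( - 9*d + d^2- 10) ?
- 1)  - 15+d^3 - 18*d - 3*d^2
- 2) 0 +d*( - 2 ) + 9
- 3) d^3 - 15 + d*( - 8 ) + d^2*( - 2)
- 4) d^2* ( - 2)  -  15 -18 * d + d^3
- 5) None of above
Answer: 4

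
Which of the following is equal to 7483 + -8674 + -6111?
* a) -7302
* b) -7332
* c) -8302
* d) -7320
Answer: a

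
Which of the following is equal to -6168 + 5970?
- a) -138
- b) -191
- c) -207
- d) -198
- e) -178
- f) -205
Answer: d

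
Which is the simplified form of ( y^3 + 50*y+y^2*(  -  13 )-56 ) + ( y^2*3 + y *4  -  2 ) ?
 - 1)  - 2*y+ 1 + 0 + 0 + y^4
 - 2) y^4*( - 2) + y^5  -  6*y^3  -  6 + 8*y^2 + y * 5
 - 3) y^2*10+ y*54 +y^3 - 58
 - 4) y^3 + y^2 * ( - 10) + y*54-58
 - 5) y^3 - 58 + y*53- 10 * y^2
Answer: 4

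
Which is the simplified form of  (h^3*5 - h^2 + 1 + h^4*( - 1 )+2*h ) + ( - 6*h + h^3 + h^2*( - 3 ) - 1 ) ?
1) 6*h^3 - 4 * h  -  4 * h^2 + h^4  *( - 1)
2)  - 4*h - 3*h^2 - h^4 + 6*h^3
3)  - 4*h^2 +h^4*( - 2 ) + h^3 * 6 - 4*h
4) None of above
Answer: 1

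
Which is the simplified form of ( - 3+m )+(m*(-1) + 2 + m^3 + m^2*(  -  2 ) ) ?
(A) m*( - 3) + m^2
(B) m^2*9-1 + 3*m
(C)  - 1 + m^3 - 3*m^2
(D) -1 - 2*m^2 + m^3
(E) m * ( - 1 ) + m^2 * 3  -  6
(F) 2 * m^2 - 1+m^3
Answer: D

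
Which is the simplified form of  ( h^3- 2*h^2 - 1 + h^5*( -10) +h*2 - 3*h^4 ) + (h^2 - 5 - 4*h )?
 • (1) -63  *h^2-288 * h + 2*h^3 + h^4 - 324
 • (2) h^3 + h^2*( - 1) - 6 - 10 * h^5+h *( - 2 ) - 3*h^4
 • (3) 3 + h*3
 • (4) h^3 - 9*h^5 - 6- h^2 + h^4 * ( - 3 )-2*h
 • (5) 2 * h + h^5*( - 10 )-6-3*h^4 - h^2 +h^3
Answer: 2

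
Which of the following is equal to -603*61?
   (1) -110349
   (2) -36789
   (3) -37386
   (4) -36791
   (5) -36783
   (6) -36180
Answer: 5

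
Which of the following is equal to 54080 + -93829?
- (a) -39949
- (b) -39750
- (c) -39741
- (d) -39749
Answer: d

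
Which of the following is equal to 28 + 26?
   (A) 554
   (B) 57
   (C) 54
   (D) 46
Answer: C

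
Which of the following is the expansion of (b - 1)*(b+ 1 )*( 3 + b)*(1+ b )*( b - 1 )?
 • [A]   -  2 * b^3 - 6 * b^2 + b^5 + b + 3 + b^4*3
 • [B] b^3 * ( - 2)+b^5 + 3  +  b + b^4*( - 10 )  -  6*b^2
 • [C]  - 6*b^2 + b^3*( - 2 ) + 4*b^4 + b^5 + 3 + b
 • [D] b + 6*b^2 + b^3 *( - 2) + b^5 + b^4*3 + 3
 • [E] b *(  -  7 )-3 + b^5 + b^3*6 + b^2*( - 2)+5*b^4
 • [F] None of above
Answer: A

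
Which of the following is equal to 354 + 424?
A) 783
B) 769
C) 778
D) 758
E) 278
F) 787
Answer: C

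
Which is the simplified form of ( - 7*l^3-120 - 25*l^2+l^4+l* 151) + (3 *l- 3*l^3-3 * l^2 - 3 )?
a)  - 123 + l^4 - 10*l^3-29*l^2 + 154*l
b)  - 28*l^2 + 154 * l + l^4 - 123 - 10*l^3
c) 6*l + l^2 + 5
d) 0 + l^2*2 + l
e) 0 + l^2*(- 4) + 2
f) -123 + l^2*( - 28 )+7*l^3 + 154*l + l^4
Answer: b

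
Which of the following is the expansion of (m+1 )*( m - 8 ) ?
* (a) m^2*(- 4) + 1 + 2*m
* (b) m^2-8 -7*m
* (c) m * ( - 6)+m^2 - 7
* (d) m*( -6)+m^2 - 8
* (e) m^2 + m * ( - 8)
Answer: b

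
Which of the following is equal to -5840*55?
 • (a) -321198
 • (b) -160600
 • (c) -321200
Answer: c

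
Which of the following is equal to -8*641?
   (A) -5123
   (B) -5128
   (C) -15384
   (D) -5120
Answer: B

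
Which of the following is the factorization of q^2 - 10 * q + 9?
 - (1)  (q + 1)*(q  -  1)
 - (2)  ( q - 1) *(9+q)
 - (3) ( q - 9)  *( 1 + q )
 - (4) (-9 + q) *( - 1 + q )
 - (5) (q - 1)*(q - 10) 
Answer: 4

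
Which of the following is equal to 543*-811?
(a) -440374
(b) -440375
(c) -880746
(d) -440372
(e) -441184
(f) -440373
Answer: f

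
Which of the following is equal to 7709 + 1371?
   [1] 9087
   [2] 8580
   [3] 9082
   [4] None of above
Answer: 4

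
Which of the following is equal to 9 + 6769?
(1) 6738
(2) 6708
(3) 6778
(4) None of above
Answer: 3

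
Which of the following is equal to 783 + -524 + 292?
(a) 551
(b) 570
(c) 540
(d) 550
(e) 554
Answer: a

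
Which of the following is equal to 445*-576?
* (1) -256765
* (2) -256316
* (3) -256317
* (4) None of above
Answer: 4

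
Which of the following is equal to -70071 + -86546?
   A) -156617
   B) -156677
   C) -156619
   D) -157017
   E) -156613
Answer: A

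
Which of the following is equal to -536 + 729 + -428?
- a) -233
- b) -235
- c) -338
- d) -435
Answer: b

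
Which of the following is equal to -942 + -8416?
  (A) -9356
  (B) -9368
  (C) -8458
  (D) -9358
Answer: D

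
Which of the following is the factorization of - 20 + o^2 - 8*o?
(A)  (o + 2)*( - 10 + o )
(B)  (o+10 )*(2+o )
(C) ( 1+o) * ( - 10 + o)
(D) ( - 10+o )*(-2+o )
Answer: A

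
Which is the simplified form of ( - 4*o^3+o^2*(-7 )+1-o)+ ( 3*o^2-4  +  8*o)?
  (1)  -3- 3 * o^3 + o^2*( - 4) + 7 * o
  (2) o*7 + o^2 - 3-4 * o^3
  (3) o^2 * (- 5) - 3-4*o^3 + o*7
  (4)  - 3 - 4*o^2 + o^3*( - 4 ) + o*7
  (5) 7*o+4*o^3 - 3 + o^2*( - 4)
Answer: 4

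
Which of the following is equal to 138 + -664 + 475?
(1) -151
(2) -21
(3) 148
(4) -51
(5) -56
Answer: 4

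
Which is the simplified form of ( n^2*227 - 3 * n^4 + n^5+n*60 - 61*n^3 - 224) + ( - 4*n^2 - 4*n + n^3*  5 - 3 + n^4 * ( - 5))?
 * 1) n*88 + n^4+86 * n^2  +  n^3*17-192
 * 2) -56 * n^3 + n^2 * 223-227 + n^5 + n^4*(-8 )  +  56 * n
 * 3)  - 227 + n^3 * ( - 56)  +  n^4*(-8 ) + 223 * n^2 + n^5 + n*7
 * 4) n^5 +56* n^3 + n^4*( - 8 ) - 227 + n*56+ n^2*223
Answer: 2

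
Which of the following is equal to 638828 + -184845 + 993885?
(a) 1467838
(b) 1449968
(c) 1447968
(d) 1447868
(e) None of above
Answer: d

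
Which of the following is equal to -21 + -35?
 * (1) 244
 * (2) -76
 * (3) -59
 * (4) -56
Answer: 4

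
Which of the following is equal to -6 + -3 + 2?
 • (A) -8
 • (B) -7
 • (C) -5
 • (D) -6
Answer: B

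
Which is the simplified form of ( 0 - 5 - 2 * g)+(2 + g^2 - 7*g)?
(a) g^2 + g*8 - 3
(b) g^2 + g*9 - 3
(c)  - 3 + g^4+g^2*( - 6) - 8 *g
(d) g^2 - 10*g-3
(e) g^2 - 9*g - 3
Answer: e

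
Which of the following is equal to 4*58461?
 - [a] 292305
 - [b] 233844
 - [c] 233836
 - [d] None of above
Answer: b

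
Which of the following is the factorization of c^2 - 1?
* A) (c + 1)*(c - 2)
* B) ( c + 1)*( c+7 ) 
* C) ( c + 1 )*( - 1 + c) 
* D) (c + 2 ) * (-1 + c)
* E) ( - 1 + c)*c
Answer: C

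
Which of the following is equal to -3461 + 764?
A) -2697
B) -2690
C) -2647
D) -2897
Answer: A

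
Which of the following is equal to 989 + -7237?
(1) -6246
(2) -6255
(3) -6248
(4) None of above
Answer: 3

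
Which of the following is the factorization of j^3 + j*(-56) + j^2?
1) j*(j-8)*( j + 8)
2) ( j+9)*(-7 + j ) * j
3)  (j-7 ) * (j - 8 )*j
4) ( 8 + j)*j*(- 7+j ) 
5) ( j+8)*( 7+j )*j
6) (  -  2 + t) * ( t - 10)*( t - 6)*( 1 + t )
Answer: 4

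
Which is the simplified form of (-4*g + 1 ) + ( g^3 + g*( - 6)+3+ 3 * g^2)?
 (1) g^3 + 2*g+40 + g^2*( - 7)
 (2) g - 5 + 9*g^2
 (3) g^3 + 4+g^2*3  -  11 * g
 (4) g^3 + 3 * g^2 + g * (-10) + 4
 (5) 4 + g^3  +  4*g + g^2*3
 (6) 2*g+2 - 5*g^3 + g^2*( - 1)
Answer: 4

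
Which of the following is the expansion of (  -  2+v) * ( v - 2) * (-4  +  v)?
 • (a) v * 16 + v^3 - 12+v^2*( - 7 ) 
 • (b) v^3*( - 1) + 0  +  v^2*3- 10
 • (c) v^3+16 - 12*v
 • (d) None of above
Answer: d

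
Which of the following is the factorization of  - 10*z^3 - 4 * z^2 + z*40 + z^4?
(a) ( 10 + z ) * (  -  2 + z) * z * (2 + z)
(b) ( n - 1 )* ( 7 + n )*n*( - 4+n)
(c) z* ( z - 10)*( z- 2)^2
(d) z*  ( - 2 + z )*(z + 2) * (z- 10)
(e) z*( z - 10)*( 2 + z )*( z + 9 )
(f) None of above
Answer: d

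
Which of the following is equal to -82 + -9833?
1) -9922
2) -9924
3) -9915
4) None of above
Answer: 3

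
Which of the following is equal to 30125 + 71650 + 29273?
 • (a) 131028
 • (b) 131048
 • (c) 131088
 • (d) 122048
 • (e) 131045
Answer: b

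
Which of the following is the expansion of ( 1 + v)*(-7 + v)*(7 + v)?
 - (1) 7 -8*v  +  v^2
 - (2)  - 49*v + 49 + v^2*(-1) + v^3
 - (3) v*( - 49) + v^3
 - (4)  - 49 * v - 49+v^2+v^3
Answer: 4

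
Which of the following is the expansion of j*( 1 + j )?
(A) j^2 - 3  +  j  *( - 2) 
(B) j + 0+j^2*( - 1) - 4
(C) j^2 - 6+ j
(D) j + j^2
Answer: D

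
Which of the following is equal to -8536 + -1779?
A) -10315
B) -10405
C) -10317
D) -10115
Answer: A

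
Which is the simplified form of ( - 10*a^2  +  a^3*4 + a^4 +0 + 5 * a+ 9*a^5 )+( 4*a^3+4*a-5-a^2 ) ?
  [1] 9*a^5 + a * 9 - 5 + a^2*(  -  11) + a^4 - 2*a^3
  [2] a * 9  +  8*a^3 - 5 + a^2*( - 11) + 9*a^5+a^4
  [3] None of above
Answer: 2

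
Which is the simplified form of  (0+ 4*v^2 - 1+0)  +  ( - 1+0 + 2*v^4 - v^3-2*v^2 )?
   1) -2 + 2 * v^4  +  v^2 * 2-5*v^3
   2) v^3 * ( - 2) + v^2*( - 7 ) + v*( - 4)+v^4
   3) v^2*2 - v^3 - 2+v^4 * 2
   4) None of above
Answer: 3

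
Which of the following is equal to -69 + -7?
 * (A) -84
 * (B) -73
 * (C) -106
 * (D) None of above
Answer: D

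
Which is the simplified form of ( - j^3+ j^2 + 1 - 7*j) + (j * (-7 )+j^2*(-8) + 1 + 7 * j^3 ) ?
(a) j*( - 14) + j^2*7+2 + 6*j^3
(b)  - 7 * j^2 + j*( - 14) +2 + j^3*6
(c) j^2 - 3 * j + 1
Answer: b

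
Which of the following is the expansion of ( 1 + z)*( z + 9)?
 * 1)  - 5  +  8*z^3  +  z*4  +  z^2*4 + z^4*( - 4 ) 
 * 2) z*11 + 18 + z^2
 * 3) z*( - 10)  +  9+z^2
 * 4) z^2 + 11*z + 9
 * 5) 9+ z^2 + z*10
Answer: 5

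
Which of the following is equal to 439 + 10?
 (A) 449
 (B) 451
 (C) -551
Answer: A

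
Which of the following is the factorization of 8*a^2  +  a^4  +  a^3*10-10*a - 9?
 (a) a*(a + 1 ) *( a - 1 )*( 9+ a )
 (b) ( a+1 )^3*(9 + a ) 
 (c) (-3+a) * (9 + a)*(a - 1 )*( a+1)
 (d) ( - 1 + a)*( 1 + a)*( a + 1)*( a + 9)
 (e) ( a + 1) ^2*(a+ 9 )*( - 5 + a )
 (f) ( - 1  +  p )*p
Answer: d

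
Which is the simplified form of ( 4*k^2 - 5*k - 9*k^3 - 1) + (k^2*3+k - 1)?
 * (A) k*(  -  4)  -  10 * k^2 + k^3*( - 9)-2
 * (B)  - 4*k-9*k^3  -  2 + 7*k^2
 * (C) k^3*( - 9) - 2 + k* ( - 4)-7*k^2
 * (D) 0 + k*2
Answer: B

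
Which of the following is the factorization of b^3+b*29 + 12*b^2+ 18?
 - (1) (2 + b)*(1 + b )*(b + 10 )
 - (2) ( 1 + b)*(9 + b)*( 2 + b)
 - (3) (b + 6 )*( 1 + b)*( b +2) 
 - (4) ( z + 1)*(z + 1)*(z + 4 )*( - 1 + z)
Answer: 2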